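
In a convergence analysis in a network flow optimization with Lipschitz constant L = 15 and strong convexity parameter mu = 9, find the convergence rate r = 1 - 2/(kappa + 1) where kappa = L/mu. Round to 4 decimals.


Step 1: Compute the condition number.
kappa = L/mu = 15/9 = 1.6667
Step 2: Compute the convergence rate.
r = 1 - 2/(kappa + 1) = 1 - 2*mu/(L + mu) = (L - mu)/(L + mu) = 6/24 = 0.25


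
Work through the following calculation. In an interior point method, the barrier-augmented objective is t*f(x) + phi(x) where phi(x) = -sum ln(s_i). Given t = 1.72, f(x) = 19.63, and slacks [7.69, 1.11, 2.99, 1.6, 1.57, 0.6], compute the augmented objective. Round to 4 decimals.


Step 1: Compute log-barrier.
ln values: [2.0399, 0.1044, 1.0953, 0.47, 0.4511, -0.5108]
phi = -(2.0399 + 0.1044 + 1.0953 + 0.47 + 0.4511 - 0.5108) = -3.6498
Step 2: Compute augmented objective.
t*f(x) = 1.72*19.63 = 33.7636
Total = 33.7636 - 3.6498 = 30.1138


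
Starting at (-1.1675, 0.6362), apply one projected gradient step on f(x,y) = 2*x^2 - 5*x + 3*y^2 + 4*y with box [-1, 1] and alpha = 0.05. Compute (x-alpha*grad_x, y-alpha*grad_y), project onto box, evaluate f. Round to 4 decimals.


Step 1: Compute gradient at (-1.1675, 0.6362).
grad_x = 2*2*-1.1675 - 5 = -9.67
grad_y = 2*3*0.6362 + 4 = 7.8172
Step 2: Gradient step.
x_raw = -1.1675 - 0.05*-9.67 = -0.684
y_raw = 0.6362 - 0.05*7.8172 = 0.2453
Step 3: Project onto [-1, 1].
x_proj = clip(-0.684) = -0.684
y_proj = clip(0.2453) = 0.2453
Step 4: Evaluate f.
f(-0.684, 0.2453) = 5.5176


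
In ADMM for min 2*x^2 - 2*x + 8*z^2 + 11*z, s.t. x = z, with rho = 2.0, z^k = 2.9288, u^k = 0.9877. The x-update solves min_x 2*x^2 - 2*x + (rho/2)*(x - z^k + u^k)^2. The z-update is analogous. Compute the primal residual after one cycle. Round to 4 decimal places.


ADMM iteration with rho = 2.0, z^k = 2.9288, u^k = 0.9877
Step 1: x-update.
Minimize 2*x^2 - 2*x + (2.0/2)*(x - 2.9288 + 0.9877)^2
FOC: (2*2 + 2.0)*x = 2 + 2.0*(2.9288 - 0.9877)
x^{k+1} = 0.9804
Step 2: z-update.
Minimize 8*z^2 + 11*z + (2.0/2)*(0.9804 - z + 0.9877)^2
FOC: (2*8 + 2.0)*z = -11 + 2.0*(0.9804 + 0.9877)
z^{k+1} = -0.3924
Step 3: u-update.
u^{k+1} = 0.9877 + 0.9804 + 0.3924 = 2.3605
Step 4: Primal residual = |0.9804 + 0.3924| = 1.3728


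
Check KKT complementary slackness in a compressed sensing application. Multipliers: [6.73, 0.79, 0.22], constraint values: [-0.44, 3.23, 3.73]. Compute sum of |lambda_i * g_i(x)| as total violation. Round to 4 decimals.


KKT complementary slackness check:
lambda_1 * g_1 = 6.73 * -0.44 = -2.9612
lambda_2 * g_2 = 0.79 * 3.23 = 2.5517
lambda_3 * g_3 = 0.22 * 3.73 = 0.8206
Total violation = 2.9612 + 2.5517 + 0.8206 = 6.3335


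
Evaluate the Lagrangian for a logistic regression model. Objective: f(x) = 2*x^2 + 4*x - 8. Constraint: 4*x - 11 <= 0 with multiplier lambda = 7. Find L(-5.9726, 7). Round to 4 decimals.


Step 1: Evaluate f(x).
f(-5.9726) = 2*(-5.9726)^2 + 4*(-5.9726) - 8 = 39.4535
Step 2: Evaluate g(x).
g(-5.9726) = 4*-5.9726 - 11 = -34.8904
Step 3: Compute Lagrangian.
L = 39.4535 + 7*-34.8904 = -204.7793


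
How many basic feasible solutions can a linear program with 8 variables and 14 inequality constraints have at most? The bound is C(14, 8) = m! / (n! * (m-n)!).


Each vertex corresponds to some choice of n active constraints out of m, so the number of vertices is at most C(m, n) = m! / (n!(m-n)!).
m = 14, n = 8
Numerator: 14 * 13 * 12 * 11 * 10 * 9 * 8 * 7
Denominator: 8! = 40320
C(14, 8) = 3003


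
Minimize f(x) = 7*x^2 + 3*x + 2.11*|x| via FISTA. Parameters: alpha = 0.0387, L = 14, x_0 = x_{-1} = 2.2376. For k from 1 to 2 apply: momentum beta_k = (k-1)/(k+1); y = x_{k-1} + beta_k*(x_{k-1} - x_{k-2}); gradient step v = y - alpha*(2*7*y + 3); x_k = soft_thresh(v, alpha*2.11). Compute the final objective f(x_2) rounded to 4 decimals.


FISTA on f(x) = 7*x^2 + 3*x + 2.11*|x|
L = 14, alpha = 0.0387
Iteration 1: beta = 0.0, y = 2.2376 + 0.0*(2.2376 - 2.2376) = 2.2376
  grad(y) = 34.3264, v = y - alpha*grad = 0.9092
  prox(v) = soft_thresh(0.9092, 0.0817) = 0.8275
Iteration 2: beta = 0.3333, y = 0.8275 + 0.3333*(0.8275 - 2.2376) = 0.3575
  grad(y) = 8.0047, v = y - alpha*grad = 0.0477
  prox(v) = soft_thresh(0.0477, 0.0817) = 0.0
f(x_2) = 7*0.0^2 + 3*0.0 + 2.11*|0.0| = 0.0


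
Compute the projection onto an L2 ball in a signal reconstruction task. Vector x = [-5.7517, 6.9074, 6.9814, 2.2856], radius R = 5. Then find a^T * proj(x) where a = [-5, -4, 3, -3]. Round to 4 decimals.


Step 1: Compute ||x|| (intermediates to 6 decimals).
||x|| = sqrt((-5.7517)^2 + 6.9074^2 + 6.9814^2 + 2.2856^2) = 11.608537
Step 2: Project.
Since ||x|| > R, scale = R/||x|| = 5/11.608537 = 0.430717, proj(x) = scale * x
proj(x) = [-2.477355, 2.975135, 3.007008, 0.984447]
Step 3: Dot product.
a^T * proj(x) = -5*(-2.477355) - 4*2.975135 + 3*3.007008 - 3*0.984447 = 6.5539


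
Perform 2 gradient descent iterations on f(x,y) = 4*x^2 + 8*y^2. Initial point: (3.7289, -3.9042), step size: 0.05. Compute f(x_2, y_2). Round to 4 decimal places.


Gradient descent on f(x,y) = 4*x^2 + 8*y^2.
Starting point: (3.7289, -3.9042), alpha = 0.05
Step 1: grad_x = 2*4*3.7289 = 29.8312, grad_y = 2*8*-3.9042 = -62.4672
  x_1 = 3.7289 - 0.05*29.8312 = 2.2373
  y_1 = -3.9042 - 0.05*-62.4672 = -0.7808
Step 2: grad_x = 2*4*2.2373 = 17.8987, grad_y = 2*8*-0.7808 = -12.4934
  x_2 = 2.2373 - 0.05*17.8987 = 1.3424
  y_2 = -0.7808 - 0.05*-12.4934 = -0.1562
f(1.3424, -0.1562) = 4*1.3424^2 + 8*(-0.1562)^2 = 7.4033


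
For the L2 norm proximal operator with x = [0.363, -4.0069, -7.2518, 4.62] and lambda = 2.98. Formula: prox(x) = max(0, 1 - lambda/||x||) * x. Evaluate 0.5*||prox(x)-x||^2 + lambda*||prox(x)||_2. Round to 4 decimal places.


Step 1: Compute ||x||.
||x|| = 9.4932
Step 2: Compute scaling factor.
scale = max(0, 1 - 2.98/9.4932) = 0.6861
Step 3: prox(x) = [0.2491, -2.7491, -4.9754, 3.1697]
||prox(x)|| = 6.5132
Step 4: Proximal objective.
0.5*||prox-x||^2 = 4.4402
lambda*||prox|| = 19.4093
Total = 23.8494


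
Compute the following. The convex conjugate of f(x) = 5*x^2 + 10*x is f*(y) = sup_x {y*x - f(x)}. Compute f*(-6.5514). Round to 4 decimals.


f*(y) = sup_x {y*x - a*x^2 - b*x} = sup_x {(y-b)*x - a*x^2}
FOC: (y - b) - 2a*x = 0 => x* = (y - b)/(2a)
x* = (-6.5514 - 10)/(2*5) = -1.6551
f*(-6.5514) = (y-b)^2/(4a) = (-6.5514 - 10)^2/(4*5)
= 273.9488/20 = 13.6974


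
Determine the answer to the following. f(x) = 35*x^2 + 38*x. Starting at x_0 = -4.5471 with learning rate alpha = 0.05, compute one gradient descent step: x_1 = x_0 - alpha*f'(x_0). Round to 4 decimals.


We compute the gradient at x_0 and apply the update.
f'(x) = 70*x + 38
f'(-4.5471) = 70*-4.5471 + 38 = -280.297
x_1 = -4.5471 - 0.05*-280.297 = 9.4678


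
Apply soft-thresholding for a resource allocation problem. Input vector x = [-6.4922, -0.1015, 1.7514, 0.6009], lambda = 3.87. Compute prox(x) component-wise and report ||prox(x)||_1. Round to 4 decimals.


Soft-thresholding with lambda = 3.87:
prox(-6.4922) = sign(-6.4922)*max(|-6.4922| - 3.87, 0) = -2.6222
prox(-0.1015) = sign(-0.1015)*max(|-0.1015| - 3.87, 0) = 0.0
prox(1.7514) = sign(1.7514)*max(|1.7514| - 3.87, 0) = 0.0
prox(0.6009) = sign(0.6009)*max(|0.6009| - 3.87, 0) = 0.0
prox(x) = [-2.6222, 0.0, 0.0, 0.0]
||prox(x)||_1 = 2.6222 + 0.0 + 0.0 + 0.0 = 2.6222


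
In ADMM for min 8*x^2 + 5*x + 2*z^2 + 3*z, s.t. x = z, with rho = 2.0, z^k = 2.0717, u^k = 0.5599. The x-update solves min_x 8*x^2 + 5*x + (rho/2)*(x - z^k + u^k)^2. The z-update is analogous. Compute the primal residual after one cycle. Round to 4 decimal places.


ADMM iteration with rho = 2.0, z^k = 2.0717, u^k = 0.5599
Step 1: x-update.
Minimize 8*x^2 + 5*x + (2.0/2)*(x - 2.0717 + 0.5599)^2
FOC: (2*8 + 2.0)*x = -5 + 2.0*(2.0717 - 0.5599)
x^{k+1} = -0.1098
Step 2: z-update.
Minimize 2*z^2 + 3*z + (2.0/2)*(-0.1098 - z + 0.5599)^2
FOC: (2*2 + 2.0)*z = -3 + 2.0*(-0.1098 + 0.5599)
z^{k+1} = -0.35
Step 3: u-update.
u^{k+1} = 0.5599 - 0.1098 + 0.35 = 0.8001
Step 4: Primal residual = |-0.1098 + 0.35| = 0.2402


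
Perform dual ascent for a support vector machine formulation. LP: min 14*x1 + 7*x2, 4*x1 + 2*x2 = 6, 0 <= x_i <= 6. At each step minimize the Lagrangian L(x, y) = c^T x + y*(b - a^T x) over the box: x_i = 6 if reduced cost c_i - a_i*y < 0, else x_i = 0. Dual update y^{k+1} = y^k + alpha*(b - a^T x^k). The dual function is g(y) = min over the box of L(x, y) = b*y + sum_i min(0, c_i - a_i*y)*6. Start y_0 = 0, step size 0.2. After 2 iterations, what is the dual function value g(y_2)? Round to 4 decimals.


Dual ascent for LP: min 14*x1 + 7*x2, 4*x1 + 2*x2 = 6, 0 <= x_i <= 6
Step 1: y^k = 0.0, reduced costs: (14.0, 7.0)
  x^k = (0.0, 0.0), subgradient = b - a^T x = 6.0
  y^{k+1} = 0.0 + 0.2*6.0 = 1.2
Step 2: y^k = 1.2, reduced costs: (9.2, 4.6)
  x^k = (0.0, 0.0), subgradient = b - a^T x = 6.0
  y^{k+1} = 1.2 + 0.2*6.0 = 2.4
Dual objective at y_2 = 2.4: reduced costs (4.4, 2.2), box minimizer x = (0.0, 0.0)
g(y_2) = b*y + (c1 - a1*y)*x1 + (c2 - a2*y)*x2 = 6*2.4 + 4.4*0.0 + 2.2*0.0 = 14.4 + 0.0 + 0.0 = 14.4


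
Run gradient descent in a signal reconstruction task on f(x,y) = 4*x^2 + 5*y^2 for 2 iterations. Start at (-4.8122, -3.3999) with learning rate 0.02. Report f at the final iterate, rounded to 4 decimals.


Gradient descent on f(x,y) = 4*x^2 + 5*y^2.
Starting point: (-4.8122, -3.3999), alpha = 0.02
Step 1: grad_x = 2*4*-4.8122 = -38.4976, grad_y = 2*5*-3.3999 = -33.999
  x_1 = -4.8122 - 0.02*-38.4976 = -4.0422
  y_1 = -3.3999 - 0.02*-33.999 = -2.7199
Step 2: grad_x = 2*4*-4.0422 = -32.338, grad_y = 2*5*-2.7199 = -27.1992
  x_2 = -4.0422 - 0.02*-32.338 = -3.3955
  y_2 = -2.7199 - 0.02*-27.1992 = -2.1759
f(-3.3955, -2.1759) = 4*(-3.3955)^2 + 5*(-2.1759)^2 = 69.7909


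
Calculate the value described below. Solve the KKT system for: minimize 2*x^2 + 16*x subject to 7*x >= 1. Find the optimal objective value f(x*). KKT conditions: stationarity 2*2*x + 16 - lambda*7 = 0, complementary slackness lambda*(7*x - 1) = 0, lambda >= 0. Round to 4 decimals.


Step 1: Try lambda = 0 (constraint inactive).
x_unc = -16/(2*2) = -4.0
Check: 7*-4.0 = -28.0 < 1 -- violated!
Step 2: Constraint must be active: 7*x = 1
x* = 1/7 = 0.1429 (rounded; the exact value 1/7 is used below)
lambda = (2*2*(1/7) + 16)/7 = 2.3673
Step 3: Compute optimal value.
f(x*) = 2*(1/7)^2 + 16*(1/7) = 2.3265


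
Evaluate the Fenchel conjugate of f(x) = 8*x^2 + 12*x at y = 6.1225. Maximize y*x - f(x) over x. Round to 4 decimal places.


f*(y) = sup_x {y*x - a*x^2 - b*x} = sup_x {(y-b)*x - a*x^2}
FOC: (y - b) - 2a*x = 0 => x* = (y - b)/(2a)
x* = (6.1225 - 12)/(2*8) = -0.3673
f*(6.1225) = (y-b)^2/(4a) = (6.1225 - 12)^2/(4*8)
= 34.545/32 = 1.0795


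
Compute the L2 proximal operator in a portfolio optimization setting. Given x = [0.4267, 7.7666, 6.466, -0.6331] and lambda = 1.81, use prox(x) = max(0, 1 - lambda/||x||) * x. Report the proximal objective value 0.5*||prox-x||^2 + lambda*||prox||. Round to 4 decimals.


Step 1: Compute ||x||.
||x|| = 10.1347
Step 2: Compute scaling factor.
scale = max(0, 1 - 1.81/10.1347) = 0.8214
Step 3: prox(x) = [0.3505, 6.3795, 5.3112, -0.52]
||prox(x)|| = 8.3247
Step 4: Proximal objective.
0.5*||prox-x||^2 = 1.6381
lambda*||prox|| = 15.0677
Total = 16.7058


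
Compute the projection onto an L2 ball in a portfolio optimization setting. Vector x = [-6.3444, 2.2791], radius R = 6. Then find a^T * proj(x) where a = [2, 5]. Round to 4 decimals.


Step 1: Compute ||x|| (intermediates to 6 decimals).
||x|| = sqrt((-6.3444)^2 + 2.2791^2) = 6.741343
Step 2: Project.
Since ||x|| > R, scale = R/||x|| = 6/6.741343 = 0.89003, proj(x) = scale * x
proj(x) = [-5.646706, 2.028467]
Step 3: Dot product.
a^T * proj(x) = 2*(-5.646706) + 5*2.028467 = -1.1511


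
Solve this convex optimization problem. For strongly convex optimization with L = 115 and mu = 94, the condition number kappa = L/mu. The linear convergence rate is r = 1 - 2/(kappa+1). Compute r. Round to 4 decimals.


Step 1: Compute the condition number.
kappa = L/mu = 115/94 = 1.2234
Step 2: Compute the convergence rate.
r = 1 - 2/(kappa + 1) = 1 - 2*mu/(L + mu) = (L - mu)/(L + mu) = 21/209 = 0.1005


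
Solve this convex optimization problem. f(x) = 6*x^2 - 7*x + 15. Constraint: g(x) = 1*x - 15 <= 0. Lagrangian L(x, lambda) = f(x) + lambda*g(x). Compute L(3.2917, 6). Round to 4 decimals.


Step 1: Evaluate f(x).
f(3.2917) = 6*3.2917^2 - 7*3.2917 + 15 = 56.9698
Step 2: Evaluate g(x).
g(3.2917) = 1*3.2917 - 15 = -11.7083
Step 3: Compute Lagrangian.
L = 56.9698 + 6*-11.7083 = -13.28


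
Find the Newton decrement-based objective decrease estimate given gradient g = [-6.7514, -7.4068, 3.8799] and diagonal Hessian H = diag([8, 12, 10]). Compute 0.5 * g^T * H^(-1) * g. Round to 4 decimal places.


Step 1: H is diagonal, so H^(-1) * g = [-0.8439, -0.6172, 0.388].
Step 2: g^T H^(-1) g = sum_i g_i^2 / H_ii
  = (-6.7514)^2/8 + (-7.4068)^2/12 + (3.8799)^2/10
  = 5.6977 + 4.5717 + 1.5054 = 11.7748
Step 3: Objective decrease = 0.5 * g^T H^(-1) g = 5.8874


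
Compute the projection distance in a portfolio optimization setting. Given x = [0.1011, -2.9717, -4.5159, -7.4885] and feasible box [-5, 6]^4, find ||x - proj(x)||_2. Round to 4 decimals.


Project each component onto [-5, 6].
clip(0.1011) = 0.1011, clip(-2.9717) = -2.9717, clip(-4.5159) = -4.5159, clip(-7.4885) = -5.0
Projection = [0.1011, -2.9717, -4.5159, -5.0]
Squared diffs: [0.0, 0.0, 0.0, 6.1926]
Distance = sqrt(6.1926) = 2.4885


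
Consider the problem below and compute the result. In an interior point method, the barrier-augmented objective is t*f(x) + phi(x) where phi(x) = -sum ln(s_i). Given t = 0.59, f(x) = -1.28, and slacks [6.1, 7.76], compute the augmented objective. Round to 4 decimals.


Step 1: Compute log-barrier.
ln values: [1.8083, 2.049]
phi = -(1.8083 + 2.049) = -3.8573
Step 2: Compute augmented objective.
t*f(x) = 0.59*-1.28 = -0.7552
Total = -0.7552 - 3.8573 = -4.6125


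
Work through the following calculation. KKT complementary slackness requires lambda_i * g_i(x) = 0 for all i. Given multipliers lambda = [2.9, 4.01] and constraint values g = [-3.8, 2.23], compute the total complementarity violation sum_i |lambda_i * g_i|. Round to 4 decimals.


KKT complementary slackness check:
lambda_1 * g_1 = 2.9 * -3.8 = -11.02
lambda_2 * g_2 = 4.01 * 2.23 = 8.9423
Total violation = 11.02 + 8.9423 = 19.9623


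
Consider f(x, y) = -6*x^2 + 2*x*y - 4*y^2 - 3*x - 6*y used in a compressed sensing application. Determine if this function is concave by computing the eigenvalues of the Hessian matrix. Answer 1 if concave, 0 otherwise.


The Hessian of f(x,y) = -6*x^2 + 2*x*y - 4*y^2 - 3*x - 6*y is:
H = [[-12, 2], [2, -8]]
Trace = -12 - 8 = -20
Determinant = -12*-8 - (2)^2 = 92
Discriminant = (-20)^2 - 4*92 = 32.0
Eigenvalues: lambda_1 = -12.8284, lambda_2 = -7.1716
The function is concave.

1


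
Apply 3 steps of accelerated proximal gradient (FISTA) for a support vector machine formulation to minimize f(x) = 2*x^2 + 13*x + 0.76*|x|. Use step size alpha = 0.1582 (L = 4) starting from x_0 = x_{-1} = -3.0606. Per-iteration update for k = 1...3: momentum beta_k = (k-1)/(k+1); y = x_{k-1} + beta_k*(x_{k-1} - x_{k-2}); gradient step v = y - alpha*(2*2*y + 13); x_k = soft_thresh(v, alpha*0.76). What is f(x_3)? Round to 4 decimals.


FISTA on f(x) = 2*x^2 + 13*x + 0.76*|x|
L = 4, alpha = 0.1582
Iteration 1: beta = 0.0, y = -3.0606 + 0.0*(-3.0606 + 3.0606) = -3.0606
  grad(y) = 0.7576, v = y - alpha*grad = -3.1805
  prox(v) = soft_thresh(-3.1805, 0.1202) = -3.0602
Iteration 2: beta = 0.3333, y = -3.0602 + 0.3333*(-3.0602 + 3.0606) = -3.0601
  grad(y) = 0.7596, v = y - alpha*grad = -3.1803
  prox(v) = soft_thresh(-3.1803, 0.1202) = -3.06
Iteration 3: beta = 0.5, y = -3.06 + 0.5*(-3.06 + 3.0602) = -3.0599
  grad(y) = 0.7602, v = y - alpha*grad = -3.1802
  prox(v) = soft_thresh(-3.1802, 0.1202) = -3.06
f(x_3) = 2*(-3.06)^2 + 13*(-3.06) + 0.76*|-3.06| = -18.7272


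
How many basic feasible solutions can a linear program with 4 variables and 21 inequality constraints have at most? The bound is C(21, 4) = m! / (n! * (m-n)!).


Each vertex corresponds to some choice of n active constraints out of m, so the number of vertices is at most C(m, n) = m! / (n!(m-n)!).
m = 21, n = 4
Numerator: 21 * 20 * 19 * 18
Denominator: 4! = 24
C(21, 4) = 5985


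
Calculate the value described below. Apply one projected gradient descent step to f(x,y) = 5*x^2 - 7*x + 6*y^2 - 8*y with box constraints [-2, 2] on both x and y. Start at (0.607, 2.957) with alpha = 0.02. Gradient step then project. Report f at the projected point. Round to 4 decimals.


Step 1: Compute gradient at (0.607, 2.957).
grad_x = 2*5*0.607 - 7 = -0.93
grad_y = 2*6*2.957 - 8 = 27.484
Step 2: Gradient step.
x_raw = 0.607 - 0.02*-0.93 = 0.6256
y_raw = 2.957 - 0.02*27.484 = 2.4073
Step 3: Project onto [-2, 2].
x_proj = clip(0.6256) = 0.6256
y_proj = clip(2.4073) = 2.0
Step 4: Evaluate f.
f(0.6256, 2.0) = 5.5777


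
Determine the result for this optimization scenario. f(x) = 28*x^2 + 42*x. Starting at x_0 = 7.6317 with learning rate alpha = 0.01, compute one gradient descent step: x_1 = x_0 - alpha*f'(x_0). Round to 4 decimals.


We compute the gradient at x_0 and apply the update.
f'(x) = 56*x + 42
f'(7.6317) = 56*7.6317 + 42 = 469.3752
x_1 = 7.6317 - 0.01*469.3752 = 2.9379


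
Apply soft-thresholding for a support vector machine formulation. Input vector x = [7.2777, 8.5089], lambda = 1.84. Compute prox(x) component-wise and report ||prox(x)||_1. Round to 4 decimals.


Soft-thresholding with lambda = 1.84:
prox(7.2777) = sign(7.2777)*max(|7.2777| - 1.84, 0) = 5.4377
prox(8.5089) = sign(8.5089)*max(|8.5089| - 1.84, 0) = 6.6689
prox(x) = [5.4377, 6.6689]
||prox(x)||_1 = 5.4377 + 6.6689 = 12.1066


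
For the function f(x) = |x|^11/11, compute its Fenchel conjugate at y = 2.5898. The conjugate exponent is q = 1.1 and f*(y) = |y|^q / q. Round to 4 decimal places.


The conjugate exponent q satisfies 1/p + 1/q = 1.
p = 11, so q = 11/(11 - 1) = 1.1
|y|^q = 2.5898^1.1 = 2.8483
f*(2.5898) = 2.8483 / 1.1 = 2.5894


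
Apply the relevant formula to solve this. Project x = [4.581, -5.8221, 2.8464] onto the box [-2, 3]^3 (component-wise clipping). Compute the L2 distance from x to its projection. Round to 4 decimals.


Project each component onto [-2, 3].
clip(4.581) = 3.0, clip(-5.8221) = -2.0, clip(2.8464) = 2.8464
Projection = [3.0, -2.0, 2.8464]
Squared diffs: [2.4996, 14.6084, 0.0]
Distance = sqrt(17.108) = 4.1362


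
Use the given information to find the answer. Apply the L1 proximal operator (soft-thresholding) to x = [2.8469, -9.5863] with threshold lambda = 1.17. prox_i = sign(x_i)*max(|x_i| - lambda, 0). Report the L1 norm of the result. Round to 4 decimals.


Soft-thresholding with lambda = 1.17:
prox(2.8469) = sign(2.8469)*max(|2.8469| - 1.17, 0) = 1.6769
prox(-9.5863) = sign(-9.5863)*max(|-9.5863| - 1.17, 0) = -8.4163
prox(x) = [1.6769, -8.4163]
||prox(x)||_1 = 1.6769 + 8.4163 = 10.0932


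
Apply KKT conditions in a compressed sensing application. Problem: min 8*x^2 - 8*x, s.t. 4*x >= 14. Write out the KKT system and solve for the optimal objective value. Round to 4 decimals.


Step 1: Try lambda = 0 (constraint inactive).
x_unc = 8/(2*8) = 0.5
Check: 4*0.5 = 2.0 < 14 -- violated!
Step 2: Constraint must be active: 4*x = 14
x* = 14/4 = 3.5
lambda = (2*8*3.5 - 8)/4 = 12.0
Step 3: Compute optimal value.
f(x*) = 8*3.5^2 - 8*3.5 = 70.0


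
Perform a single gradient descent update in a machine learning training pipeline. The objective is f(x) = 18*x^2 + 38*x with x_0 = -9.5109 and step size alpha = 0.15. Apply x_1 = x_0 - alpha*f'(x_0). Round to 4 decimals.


We compute the gradient at x_0 and apply the update.
f'(x) = 36*x + 38
f'(-9.5109) = 36*-9.5109 + 38 = -304.3924
x_1 = -9.5109 - 0.15*-304.3924 = 36.148


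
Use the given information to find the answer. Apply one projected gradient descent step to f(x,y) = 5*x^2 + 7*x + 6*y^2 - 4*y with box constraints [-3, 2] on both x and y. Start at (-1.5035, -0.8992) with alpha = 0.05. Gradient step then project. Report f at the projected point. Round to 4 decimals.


Step 1: Compute gradient at (-1.5035, -0.8992).
grad_x = 2*5*-1.5035 + 7 = -8.035
grad_y = 2*6*-0.8992 - 4 = -14.7904
Step 2: Gradient step.
x_raw = -1.5035 - 0.05*-8.035 = -1.1018
y_raw = -0.8992 - 0.05*-14.7904 = -0.1597
Step 3: Project onto [-3, 2].
x_proj = clip(-1.1018) = -1.1018
y_proj = clip(-0.1597) = -0.1597
Step 4: Evaluate f.
f(-1.1018, -0.1597) = -0.8513


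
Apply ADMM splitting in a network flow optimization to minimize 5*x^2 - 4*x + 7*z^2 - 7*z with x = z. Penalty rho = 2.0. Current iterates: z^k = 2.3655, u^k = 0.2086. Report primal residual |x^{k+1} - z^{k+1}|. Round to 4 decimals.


ADMM iteration with rho = 2.0, z^k = 2.3655, u^k = 0.2086
Step 1: x-update.
Minimize 5*x^2 - 4*x + (2.0/2)*(x - 2.3655 + 0.2086)^2
FOC: (2*5 + 2.0)*x = 4 + 2.0*(2.3655 - 0.2086)
x^{k+1} = 0.6928
Step 2: z-update.
Minimize 7*z^2 - 7*z + (2.0/2)*(0.6928 - z + 0.2086)^2
FOC: (2*7 + 2.0)*z = 7 + 2.0*(0.6928 + 0.2086)
z^{k+1} = 0.5502
Step 3: u-update.
u^{k+1} = 0.2086 + 0.6928 - 0.5502 = 0.3512
Step 4: Primal residual = |0.6928 - 0.5502| = 0.1426


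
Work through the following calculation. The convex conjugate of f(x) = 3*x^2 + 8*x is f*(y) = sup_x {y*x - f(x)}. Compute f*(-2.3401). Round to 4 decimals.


f*(y) = sup_x {y*x - a*x^2 - b*x} = sup_x {(y-b)*x - a*x^2}
FOC: (y - b) - 2a*x = 0 => x* = (y - b)/(2a)
x* = (-2.3401 - 8)/(2*3) = -1.7234
f*(-2.3401) = (y-b)^2/(4a) = (-2.3401 - 8)^2/(4*3)
= 106.9177/12 = 8.9098


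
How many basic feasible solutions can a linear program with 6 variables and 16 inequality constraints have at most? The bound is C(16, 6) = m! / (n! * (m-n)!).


Each vertex corresponds to some choice of n active constraints out of m, so the number of vertices is at most C(m, n) = m! / (n!(m-n)!).
m = 16, n = 6
Numerator: 16 * 15 * 14 * 13 * 12 * 11
Denominator: 6! = 720
C(16, 6) = 8008


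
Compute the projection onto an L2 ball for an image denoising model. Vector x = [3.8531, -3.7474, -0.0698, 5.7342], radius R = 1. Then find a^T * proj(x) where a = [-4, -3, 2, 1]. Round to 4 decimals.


Step 1: Compute ||x|| (intermediates to 6 decimals).
||x|| = sqrt(3.8531^2 + (-3.7474)^2 + (-0.0698)^2 + 5.7342^2) = 7.859727
Step 2: Project.
Since ||x|| > R, scale = R/||x|| = 1/7.859727 = 0.127231, proj(x) = scale * x
proj(x) = [0.490234, -0.476785, -0.008881, 0.729568]
Step 3: Dot product.
a^T * proj(x) = -4*0.490234 - 3*(-0.476785) + 2*(-0.008881) + 1*0.729568 = 0.1812


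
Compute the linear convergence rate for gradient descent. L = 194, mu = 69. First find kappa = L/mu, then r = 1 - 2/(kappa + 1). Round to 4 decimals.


Step 1: Compute the condition number.
kappa = L/mu = 194/69 = 2.8116
Step 2: Compute the convergence rate.
r = 1 - 2/(kappa + 1) = 1 - 2*mu/(L + mu) = (L - mu)/(L + mu) = 125/263 = 0.4753


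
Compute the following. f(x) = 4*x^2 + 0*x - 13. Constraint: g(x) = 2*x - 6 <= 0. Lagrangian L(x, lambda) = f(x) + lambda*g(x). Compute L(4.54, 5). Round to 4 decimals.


Step 1: Evaluate f(x).
f(4.54) = 4*4.54^2 + 0*4.54 - 13 = 69.4464
Step 2: Evaluate g(x).
g(4.54) = 2*4.54 - 6 = 3.08
Step 3: Compute Lagrangian.
L = 69.4464 + 5*3.08 = 84.8464


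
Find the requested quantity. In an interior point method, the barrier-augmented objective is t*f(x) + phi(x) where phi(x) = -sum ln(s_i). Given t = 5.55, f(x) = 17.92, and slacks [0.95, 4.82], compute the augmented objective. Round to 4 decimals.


Step 1: Compute log-barrier.
ln values: [-0.0513, 1.5728]
phi = -(-0.0513 + 1.5728) = -1.5215
Step 2: Compute augmented objective.
t*f(x) = 5.55*17.92 = 99.456
Total = 99.456 - 1.5215 = 97.9345


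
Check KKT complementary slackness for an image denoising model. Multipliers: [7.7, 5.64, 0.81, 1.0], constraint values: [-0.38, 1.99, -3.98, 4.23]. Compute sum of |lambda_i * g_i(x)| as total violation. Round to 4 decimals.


KKT complementary slackness check:
lambda_1 * g_1 = 7.7 * -0.38 = -2.926
lambda_2 * g_2 = 5.64 * 1.99 = 11.2236
lambda_3 * g_3 = 0.81 * -3.98 = -3.2238
lambda_4 * g_4 = 1.0 * 4.23 = 4.23
Total violation = 2.926 + 11.2236 + 3.2238 + 4.23 = 21.6034


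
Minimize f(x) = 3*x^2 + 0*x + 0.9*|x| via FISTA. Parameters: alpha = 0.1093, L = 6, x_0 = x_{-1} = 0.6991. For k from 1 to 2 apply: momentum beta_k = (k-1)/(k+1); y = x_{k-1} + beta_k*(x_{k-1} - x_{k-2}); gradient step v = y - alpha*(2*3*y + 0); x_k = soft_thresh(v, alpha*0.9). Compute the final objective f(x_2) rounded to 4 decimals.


FISTA on f(x) = 3*x^2 + 0*x + 0.9*|x|
L = 6, alpha = 0.1093
Iteration 1: beta = 0.0, y = 0.6991 + 0.0*(0.6991 - 0.6991) = 0.6991
  grad(y) = 4.1946, v = y - alpha*grad = 0.2406
  prox(v) = soft_thresh(0.2406, 0.0984) = 0.1423
Iteration 2: beta = 0.3333, y = 0.1423 + 0.3333*(0.1423 - 0.6991) = -0.0434
  grad(y) = -0.2601, v = y - alpha*grad = -0.0149
  prox(v) = soft_thresh(-0.0149, 0.0984) = 0.0
f(x_2) = 3*0.0^2 + 0*0.0 + 0.9*|0.0| = 0.0


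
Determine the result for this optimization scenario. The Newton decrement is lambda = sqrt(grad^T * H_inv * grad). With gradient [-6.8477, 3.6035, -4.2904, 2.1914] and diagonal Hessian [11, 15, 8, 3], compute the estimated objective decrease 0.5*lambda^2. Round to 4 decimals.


Step 1: H is diagonal, so H^(-1) * g = [-0.6225, 0.2402, -0.5363, 0.7305].
Step 2: g^T H^(-1) g = sum_i g_i^2 / H_ii
  = (-6.8477)^2/11 + (3.6035)^2/15 + (-4.2904)^2/8 + (2.1914)^2/3
  = 4.2628 + 0.8657 + 2.3009 + 1.6007 = 9.0302
Step 3: Objective decrease = 0.5 * g^T H^(-1) g = 4.5151


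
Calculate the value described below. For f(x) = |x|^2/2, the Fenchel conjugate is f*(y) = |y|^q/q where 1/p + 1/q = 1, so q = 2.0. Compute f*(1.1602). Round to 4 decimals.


The conjugate exponent q satisfies 1/p + 1/q = 1.
p = 2, so q = 2/(2 - 1) = 2.0
|y|^q = 1.1602^2.0 = 1.3461
f*(1.1602) = 1.3461 / 2.0 = 0.673


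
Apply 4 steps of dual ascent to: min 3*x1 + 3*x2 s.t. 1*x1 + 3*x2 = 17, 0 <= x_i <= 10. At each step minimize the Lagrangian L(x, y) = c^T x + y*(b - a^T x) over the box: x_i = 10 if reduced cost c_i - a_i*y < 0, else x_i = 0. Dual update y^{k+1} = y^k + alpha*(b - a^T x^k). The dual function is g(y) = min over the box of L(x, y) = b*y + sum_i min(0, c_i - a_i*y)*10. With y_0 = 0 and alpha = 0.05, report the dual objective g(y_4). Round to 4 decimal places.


Dual ascent for LP: min 3*x1 + 3*x2, 1*x1 + 3*x2 = 17, 0 <= x_i <= 10
Step 1: y^k = 0.0, reduced costs: (3.0, 3.0)
  x^k = (0.0, 0.0), subgradient = b - a^T x = 17.0
  y^{k+1} = 0.0 + 0.05*17.0 = 0.85
Step 2: y^k = 0.85, reduced costs: (2.15, 0.45)
  x^k = (0.0, 0.0), subgradient = b - a^T x = 17.0
  y^{k+1} = 0.85 + 0.05*17.0 = 1.7
Step 3: y^k = 1.7, reduced costs: (1.3, -2.1)
  x^k = (0.0, 10.0), subgradient = b - a^T x = -13.0
  y^{k+1} = 1.7 + 0.05*-13.0 = 1.05
Step 4: y^k = 1.05, reduced costs: (1.95, -0.15)
  x^k = (0.0, 10.0), subgradient = b - a^T x = -13.0
  y^{k+1} = 1.05 + 0.05*-13.0 = 0.4
Dual objective at y_4 = 0.4: reduced costs (2.6, 1.8), box minimizer x = (0.0, 0.0)
g(y_4) = b*y + (c1 - a1*y)*x1 + (c2 - a2*y)*x2 = 17*0.4 + 2.6*0.0 + 1.8*0.0 = 6.8 + 0.0 + 0.0 = 6.8


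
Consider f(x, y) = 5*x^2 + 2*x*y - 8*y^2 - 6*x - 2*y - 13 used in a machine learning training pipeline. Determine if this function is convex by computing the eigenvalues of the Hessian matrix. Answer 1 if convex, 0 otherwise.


The Hessian of f(x,y) = 5*x^2 + 2*x*y - 8*y^2 - 6*x - 2*y - 13 is:
H = [[10, 2], [2, -16]]
Trace = 10 - 16 = -6
Determinant = 10*-16 - (2)^2 = -164
Discriminant = (-6)^2 - 4*-164 = 692.0
Eigenvalues: lambda_1 = -16.1529, lambda_2 = 10.1529
The function is not convex.

0


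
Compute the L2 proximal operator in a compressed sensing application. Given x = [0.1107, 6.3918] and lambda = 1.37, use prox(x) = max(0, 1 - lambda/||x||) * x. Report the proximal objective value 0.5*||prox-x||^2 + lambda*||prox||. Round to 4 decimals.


Step 1: Compute ||x||.
||x|| = 6.3928
Step 2: Compute scaling factor.
scale = max(0, 1 - 1.37/6.3928) = 0.7857
Step 3: prox(x) = [0.087, 5.022]
||prox(x)|| = 5.0228
Step 4: Proximal objective.
0.5*||prox-x||^2 = 0.9385
lambda*||prox|| = 6.8812
Total = 7.8196


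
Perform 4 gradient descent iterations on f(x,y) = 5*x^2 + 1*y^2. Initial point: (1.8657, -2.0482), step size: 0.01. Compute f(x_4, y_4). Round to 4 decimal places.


Gradient descent on f(x,y) = 5*x^2 + 1*y^2.
Starting point: (1.8657, -2.0482), alpha = 0.01
Step 1: grad_x = 2*5*1.8657 = 18.657, grad_y = 2*1*-2.0482 = -4.0964
  x_1 = 1.8657 - 0.01*18.657 = 1.6791
  y_1 = -2.0482 - 0.01*-4.0964 = -2.0072
Step 2: grad_x = 2*5*1.6791 = 16.7913, grad_y = 2*1*-2.0072 = -4.0145
  x_2 = 1.6791 - 0.01*16.7913 = 1.5112
  y_2 = -2.0072 - 0.01*-4.0145 = -1.9671
Step 3: grad_x = 2*5*1.5112 = 15.1122, grad_y = 2*1*-1.9671 = -3.9342
  x_3 = 1.5112 - 0.01*15.1122 = 1.3601
  y_3 = -1.9671 - 0.01*-3.9342 = -1.9277
Step 4: grad_x = 2*5*1.3601 = 13.601, grad_y = 2*1*-1.9277 = -3.8555
  x_4 = 1.3601 - 0.01*13.601 = 1.2241
  y_4 = -1.9277 - 0.01*-3.8555 = -1.8892
f(1.2241, -1.8892) = 5*1.2241^2 + 1*(-1.8892)^2 = 11.061


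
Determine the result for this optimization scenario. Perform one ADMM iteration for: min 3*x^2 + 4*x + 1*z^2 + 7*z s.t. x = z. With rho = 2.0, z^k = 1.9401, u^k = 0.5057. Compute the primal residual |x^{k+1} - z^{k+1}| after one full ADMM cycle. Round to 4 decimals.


ADMM iteration with rho = 2.0, z^k = 1.9401, u^k = 0.5057
Step 1: x-update.
Minimize 3*x^2 + 4*x + (2.0/2)*(x - 1.9401 + 0.5057)^2
FOC: (2*3 + 2.0)*x = -4 + 2.0*(1.9401 - 0.5057)
x^{k+1} = -0.1414
Step 2: z-update.
Minimize 1*z^2 + 7*z + (2.0/2)*(-0.1414 - z + 0.5057)^2
FOC: (2*1 + 2.0)*z = -7 + 2.0*(-0.1414 + 0.5057)
z^{k+1} = -1.5679
Step 3: u-update.
u^{k+1} = 0.5057 - 0.1414 + 1.5679 = 1.9322
Step 4: Primal residual = |-0.1414 + 1.5679| = 1.4265


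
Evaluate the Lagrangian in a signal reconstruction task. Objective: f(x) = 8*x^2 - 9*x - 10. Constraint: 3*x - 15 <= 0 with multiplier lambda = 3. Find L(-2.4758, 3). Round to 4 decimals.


Step 1: Evaluate f(x).
f(-2.4758) = 8*(-2.4758)^2 - 9*(-2.4758) - 10 = 61.3189
Step 2: Evaluate g(x).
g(-2.4758) = 3*-2.4758 - 15 = -22.4274
Step 3: Compute Lagrangian.
L = 61.3189 + 3*-22.4274 = -5.9633


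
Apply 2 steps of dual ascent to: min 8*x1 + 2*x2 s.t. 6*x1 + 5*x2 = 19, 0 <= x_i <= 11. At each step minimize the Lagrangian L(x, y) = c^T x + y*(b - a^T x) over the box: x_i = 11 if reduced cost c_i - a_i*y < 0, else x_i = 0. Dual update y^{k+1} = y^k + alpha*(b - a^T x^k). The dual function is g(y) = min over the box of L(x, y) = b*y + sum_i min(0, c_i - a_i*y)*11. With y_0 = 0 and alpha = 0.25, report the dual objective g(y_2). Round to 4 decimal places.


Dual ascent for LP: min 8*x1 + 2*x2, 6*x1 + 5*x2 = 19, 0 <= x_i <= 11
Step 1: y^k = 0.0, reduced costs: (8.0, 2.0)
  x^k = (0.0, 0.0), subgradient = b - a^T x = 19.0
  y^{k+1} = 0.0 + 0.25*19.0 = 4.75
Step 2: y^k = 4.75, reduced costs: (-20.5, -21.75)
  x^k = (11.0, 11.0), subgradient = b - a^T x = -102.0
  y^{k+1} = 4.75 + 0.25*-102.0 = -20.75
Dual objective at y_2 = -20.75: reduced costs (132.5, 105.75), box minimizer x = (0.0, 0.0)
g(y_2) = b*y + (c1 - a1*y)*x1 + (c2 - a2*y)*x2 = 19*(-20.75) + 132.5*0.0 + 105.75*0.0 = -394.25 + 0.0 + 0.0 = -394.25


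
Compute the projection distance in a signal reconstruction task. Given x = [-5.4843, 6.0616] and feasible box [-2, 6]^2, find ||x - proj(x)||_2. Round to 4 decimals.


Project each component onto [-2, 6].
clip(-5.4843) = -2.0, clip(6.0616) = 6.0
Projection = [-2.0, 6.0]
Squared diffs: [12.1403, 0.0038]
Distance = sqrt(12.1441) = 3.4848


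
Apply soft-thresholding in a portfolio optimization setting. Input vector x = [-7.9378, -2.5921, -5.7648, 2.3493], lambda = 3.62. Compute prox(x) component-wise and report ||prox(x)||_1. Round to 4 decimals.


Soft-thresholding with lambda = 3.62:
prox(-7.9378) = sign(-7.9378)*max(|-7.9378| - 3.62, 0) = -4.3178
prox(-2.5921) = sign(-2.5921)*max(|-2.5921| - 3.62, 0) = 0.0
prox(-5.7648) = sign(-5.7648)*max(|-5.7648| - 3.62, 0) = -2.1448
prox(2.3493) = sign(2.3493)*max(|2.3493| - 3.62, 0) = 0.0
prox(x) = [-4.3178, 0.0, -2.1448, 0.0]
||prox(x)||_1 = 4.3178 + 0.0 + 2.1448 + 0.0 = 6.4626


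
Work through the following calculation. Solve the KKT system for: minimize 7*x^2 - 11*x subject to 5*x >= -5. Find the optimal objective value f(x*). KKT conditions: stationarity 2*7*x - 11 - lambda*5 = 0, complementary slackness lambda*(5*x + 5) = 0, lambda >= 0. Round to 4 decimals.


Step 1: Try lambda = 0 (constraint inactive).
Stationarity: 2*7*x - 11 = 0
x* = 11/(2*7) = 11/14 = 0.7857 (rounded; the exact value 11/14 is used below)
Check constraint: 5*0.7857 = 3.9285 >= -5 -- satisfied.
Step 2: Compute optimal value.
f(x*) = 7*(11/14)^2 - 11*(11/14) = -4.3214


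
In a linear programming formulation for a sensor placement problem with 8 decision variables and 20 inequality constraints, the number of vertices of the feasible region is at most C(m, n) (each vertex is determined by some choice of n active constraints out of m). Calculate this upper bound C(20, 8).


Each vertex corresponds to some choice of n active constraints out of m, so the number of vertices is at most C(m, n) = m! / (n!(m-n)!).
m = 20, n = 8
Numerator: 20 * 19 * 18 * 17 * 16 * 15 * 14 * 13
Denominator: 8! = 40320
C(20, 8) = 125970


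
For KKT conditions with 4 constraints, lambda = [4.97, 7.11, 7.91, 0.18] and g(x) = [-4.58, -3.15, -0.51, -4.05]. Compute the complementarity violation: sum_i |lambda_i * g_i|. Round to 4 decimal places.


KKT complementary slackness check:
lambda_1 * g_1 = 4.97 * -4.58 = -22.7626
lambda_2 * g_2 = 7.11 * -3.15 = -22.3965
lambda_3 * g_3 = 7.91 * -0.51 = -4.0341
lambda_4 * g_4 = 0.18 * -4.05 = -0.729
Total violation = 22.7626 + 22.3965 + 4.0341 + 0.729 = 49.9222


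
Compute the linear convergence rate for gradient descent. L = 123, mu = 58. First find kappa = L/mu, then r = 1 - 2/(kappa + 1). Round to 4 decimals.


Step 1: Compute the condition number.
kappa = L/mu = 123/58 = 2.1207
Step 2: Compute the convergence rate.
r = 1 - 2/(kappa + 1) = 1 - 2*mu/(L + mu) = (L - mu)/(L + mu) = 65/181 = 0.3591


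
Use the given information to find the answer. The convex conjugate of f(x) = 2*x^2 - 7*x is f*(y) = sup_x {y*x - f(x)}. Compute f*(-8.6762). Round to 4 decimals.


f*(y) = sup_x {y*x - a*x^2 - b*x} = sup_x {(y-b)*x - a*x^2}
FOC: (y - b) - 2a*x = 0 => x* = (y - b)/(2a)
x* = (-8.6762 + 7)/(2*2) = -0.4191
f*(-8.6762) = (y-b)^2/(4a) = (-8.6762 + 7)^2/(4*2)
= 2.8096/8 = 0.3512


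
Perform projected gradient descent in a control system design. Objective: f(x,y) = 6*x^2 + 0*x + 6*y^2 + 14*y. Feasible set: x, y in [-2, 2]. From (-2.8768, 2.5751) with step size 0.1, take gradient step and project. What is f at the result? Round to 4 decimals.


Step 1: Compute gradient at (-2.8768, 2.5751).
grad_x = 2*6*-2.8768 + 0 = -34.5216
grad_y = 2*6*2.5751 + 14 = 44.9012
Step 2: Gradient step.
x_raw = -2.8768 - 0.1*-34.5216 = 0.5754
y_raw = 2.5751 - 0.1*44.9012 = -1.915
Step 3: Project onto [-2, 2].
x_proj = clip(0.5754) = 0.5754
y_proj = clip(-1.915) = -1.915
Step 4: Evaluate f.
f(0.5754, -1.915) = -2.8202


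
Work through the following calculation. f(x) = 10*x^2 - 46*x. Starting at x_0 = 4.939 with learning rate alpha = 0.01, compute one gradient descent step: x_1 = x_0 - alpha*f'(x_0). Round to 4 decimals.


We compute the gradient at x_0 and apply the update.
f'(x) = 20*x - 46
f'(4.939) = 20*4.939 - 46 = 52.78
x_1 = 4.939 - 0.01*52.78 = 4.4112


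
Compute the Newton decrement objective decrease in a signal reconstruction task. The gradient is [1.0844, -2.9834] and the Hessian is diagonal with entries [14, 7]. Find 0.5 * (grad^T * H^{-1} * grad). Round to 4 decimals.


Step 1: H is diagonal, so H^(-1) * g = [0.0775, -0.4262].
Step 2: g^T H^(-1) g = sum_i g_i^2 / H_ii
  = (1.0844)^2/14 + (-2.9834)^2/7
  = 0.084 + 1.2715 = 1.3555
Step 3: Objective decrease = 0.5 * g^T H^(-1) g = 0.6778


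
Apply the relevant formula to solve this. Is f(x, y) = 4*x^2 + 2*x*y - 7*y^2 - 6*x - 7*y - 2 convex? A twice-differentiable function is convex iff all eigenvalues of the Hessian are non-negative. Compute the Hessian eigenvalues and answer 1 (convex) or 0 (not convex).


The Hessian of f(x,y) = 4*x^2 + 2*x*y - 7*y^2 - 6*x - 7*y - 2 is:
H = [[8, 2], [2, -14]]
Trace = 8 - 14 = -6
Determinant = 8*-14 - (2)^2 = -116
Discriminant = (-6)^2 - 4*-116 = 500.0
Eigenvalues: lambda_1 = -14.1803, lambda_2 = 8.1803
The function is not convex.

0


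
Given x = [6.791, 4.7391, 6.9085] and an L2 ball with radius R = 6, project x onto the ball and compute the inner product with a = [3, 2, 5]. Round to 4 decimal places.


Step 1: Compute ||x|| (intermediates to 6 decimals).
||x|| = sqrt(6.791^2 + 4.7391^2 + 6.9085^2) = 10.784439
Step 2: Project.
Since ||x|| > R, scale = R/||x|| = 6/10.784439 = 0.556357, proj(x) = scale * x
proj(x) = [3.77822, 2.636631, 3.843592]
Step 3: Dot product.
a^T * proj(x) = 3*3.77822 + 2*2.636631 + 5*3.843592 = 35.8259


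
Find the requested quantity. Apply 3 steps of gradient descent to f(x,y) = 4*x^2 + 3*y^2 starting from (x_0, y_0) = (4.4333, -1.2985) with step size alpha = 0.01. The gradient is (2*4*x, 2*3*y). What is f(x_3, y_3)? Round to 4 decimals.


Gradient descent on f(x,y) = 4*x^2 + 3*y^2.
Starting point: (4.4333, -1.2985), alpha = 0.01
Step 1: grad_x = 2*4*4.4333 = 35.4664, grad_y = 2*3*-1.2985 = -7.791
  x_1 = 4.4333 - 0.01*35.4664 = 4.0786
  y_1 = -1.2985 - 0.01*-7.791 = -1.2206
Step 2: grad_x = 2*4*4.0786 = 32.6291, grad_y = 2*3*-1.2206 = -7.3235
  x_2 = 4.0786 - 0.01*32.6291 = 3.7523
  y_2 = -1.2206 - 0.01*-7.3235 = -1.1474
Step 3: grad_x = 2*4*3.7523 = 30.0188, grad_y = 2*3*-1.1474 = -6.8841
  x_3 = 3.7523 - 0.01*30.0188 = 3.4522
  y_3 = -1.1474 - 0.01*-6.8841 = -1.0785
f(3.4522, -1.0785) = 4*3.4522^2 + 3*(-1.0785)^2 = 51.1591


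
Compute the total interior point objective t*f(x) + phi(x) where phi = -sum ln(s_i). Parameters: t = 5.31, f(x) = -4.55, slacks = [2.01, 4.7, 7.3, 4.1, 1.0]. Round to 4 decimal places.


Step 1: Compute log-barrier.
ln values: [0.6981, 1.5476, 1.9879, 1.411, 0.0]
phi = -(0.6981 + 1.5476 + 1.9879 + 1.411 + 0.0) = -5.6446
Step 2: Compute augmented objective.
t*f(x) = 5.31*-4.55 = -24.1605
Total = -24.1605 - 5.6446 = -29.8051


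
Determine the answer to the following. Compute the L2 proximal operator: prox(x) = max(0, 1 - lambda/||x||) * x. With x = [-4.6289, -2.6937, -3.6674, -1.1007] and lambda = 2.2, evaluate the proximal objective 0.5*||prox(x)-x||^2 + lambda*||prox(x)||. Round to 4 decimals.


Step 1: Compute ||x||.
||x|| = 6.5836
Step 2: Compute scaling factor.
scale = max(0, 1 - 2.2/6.5836) = 0.6658
Step 3: prox(x) = [-3.0821, -1.7936, -2.4419, -0.7329]
||prox(x)|| = 4.3836
Step 4: Proximal objective.
0.5*||prox-x||^2 = 2.42
lambda*||prox|| = 9.6439
Total = 12.064


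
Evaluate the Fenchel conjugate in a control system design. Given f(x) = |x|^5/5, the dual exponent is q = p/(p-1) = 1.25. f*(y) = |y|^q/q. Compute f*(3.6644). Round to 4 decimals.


The conjugate exponent q satisfies 1/p + 1/q = 1.
p = 5, so q = 5/(5 - 1) = 1.25
|y|^q = 3.6644^1.25 = 5.0699
f*(3.6644) = 5.0699 / 1.25 = 4.056


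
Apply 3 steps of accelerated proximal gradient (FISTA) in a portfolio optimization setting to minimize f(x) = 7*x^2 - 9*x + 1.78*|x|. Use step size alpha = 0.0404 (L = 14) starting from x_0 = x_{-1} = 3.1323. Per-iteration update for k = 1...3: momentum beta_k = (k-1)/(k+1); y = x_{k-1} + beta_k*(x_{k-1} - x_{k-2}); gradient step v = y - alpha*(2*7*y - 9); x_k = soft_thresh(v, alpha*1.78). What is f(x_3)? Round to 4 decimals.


FISTA on f(x) = 7*x^2 - 9*x + 1.78*|x|
L = 14, alpha = 0.0404
Iteration 1: beta = 0.0, y = 3.1323 + 0.0*(3.1323 - 3.1323) = 3.1323
  grad(y) = 34.8522, v = y - alpha*grad = 1.7243
  prox(v) = soft_thresh(1.7243, 0.0719) = 1.6524
Iteration 2: beta = 0.3333, y = 1.6524 + 0.3333*(1.6524 - 3.1323) = 1.159
  grad(y) = 7.2266, v = y - alpha*grad = 0.8671
  prox(v) = soft_thresh(0.8671, 0.0719) = 0.7952
Iteration 3: beta = 0.5, y = 0.7952 + 0.5*(0.7952 - 1.6524) = 0.3666
  grad(y) = -3.8678, v = y - alpha*grad = 0.5228
  prox(v) = soft_thresh(0.5228, 0.0719) = 0.4509
f(x_3) = 7*0.4509^2 - 9*0.4509 + 1.78*|0.4509| = -1.8324
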